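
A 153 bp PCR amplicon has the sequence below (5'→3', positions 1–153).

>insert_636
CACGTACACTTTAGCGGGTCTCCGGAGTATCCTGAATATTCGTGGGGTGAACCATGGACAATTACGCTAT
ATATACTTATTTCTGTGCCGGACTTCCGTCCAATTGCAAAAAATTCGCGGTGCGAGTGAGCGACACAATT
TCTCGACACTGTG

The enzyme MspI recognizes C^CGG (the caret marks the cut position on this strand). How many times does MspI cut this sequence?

CCGG occurs starting at positions 22, 88.
MspI cuts at 2 sites.

2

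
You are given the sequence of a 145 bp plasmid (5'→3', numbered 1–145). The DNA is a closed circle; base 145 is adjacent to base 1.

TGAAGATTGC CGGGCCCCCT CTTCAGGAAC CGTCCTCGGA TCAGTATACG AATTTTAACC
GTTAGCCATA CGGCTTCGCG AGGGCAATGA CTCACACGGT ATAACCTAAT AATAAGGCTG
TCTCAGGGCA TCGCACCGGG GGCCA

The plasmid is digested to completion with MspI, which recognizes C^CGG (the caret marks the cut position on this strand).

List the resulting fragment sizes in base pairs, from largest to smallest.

126, 19 bp

MspI sites (CCGG) start at positions 10, 136.
MspI cuts after the first base of each site, so after positions 10, 136.
Circular molecule, 2 cuts → 2 fragments:
  11–136 → 126 bp
  137–145 then 1–10 → 9 + 10 = 19 bp
Sorted largest to smallest: 126, 19 bp.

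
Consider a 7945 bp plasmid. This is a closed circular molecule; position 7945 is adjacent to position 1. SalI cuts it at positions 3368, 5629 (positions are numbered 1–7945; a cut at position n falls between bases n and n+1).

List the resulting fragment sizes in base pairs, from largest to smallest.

Circular molecule, 2 cuts → 2 fragments:
  5629 − 3368 = 2261 bp
  wrap: 7945 − 5629 + 3368 = 5684 bp
Sorted largest to smallest: 5684, 2261 bp.

5684, 2261 bp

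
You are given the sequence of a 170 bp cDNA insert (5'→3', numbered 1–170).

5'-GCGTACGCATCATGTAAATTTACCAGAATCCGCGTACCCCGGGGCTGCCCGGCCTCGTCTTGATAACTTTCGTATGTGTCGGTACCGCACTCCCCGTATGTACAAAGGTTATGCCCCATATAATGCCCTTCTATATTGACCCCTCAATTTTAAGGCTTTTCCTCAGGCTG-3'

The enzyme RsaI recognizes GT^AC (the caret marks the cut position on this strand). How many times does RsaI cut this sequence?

4

GTAC occurs starting at positions 3, 34, 82, 100.
RsaI cuts at 4 sites.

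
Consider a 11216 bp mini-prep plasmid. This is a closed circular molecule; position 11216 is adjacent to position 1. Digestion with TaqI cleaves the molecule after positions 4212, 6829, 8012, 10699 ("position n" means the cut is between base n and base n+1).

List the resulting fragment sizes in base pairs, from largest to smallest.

Circular molecule, 4 cuts → 4 fragments:
  6829 − 4212 = 2617 bp
  8012 − 6829 = 1183 bp
  10699 − 8012 = 2687 bp
  wrap: 11216 − 10699 + 4212 = 4729 bp
Sorted largest to smallest: 4729, 2687, 2617, 1183 bp.

4729, 2687, 2617, 1183 bp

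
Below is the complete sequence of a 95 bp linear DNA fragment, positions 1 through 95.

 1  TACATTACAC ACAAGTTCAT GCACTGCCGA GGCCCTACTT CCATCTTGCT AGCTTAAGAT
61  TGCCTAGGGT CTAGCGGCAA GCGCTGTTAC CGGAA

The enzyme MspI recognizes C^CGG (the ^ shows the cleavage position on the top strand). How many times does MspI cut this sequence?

CCGG occurs starting at position 90.
MspI cuts at 1 site.

1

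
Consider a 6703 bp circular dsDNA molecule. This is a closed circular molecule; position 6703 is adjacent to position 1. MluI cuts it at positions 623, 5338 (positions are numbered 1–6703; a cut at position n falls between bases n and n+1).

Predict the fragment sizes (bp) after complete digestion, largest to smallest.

4715, 1988 bp

Circular molecule, 2 cuts → 2 fragments:
  5338 − 623 = 4715 bp
  wrap: 6703 − 5338 + 623 = 1988 bp
Sorted largest to smallest: 4715, 1988 bp.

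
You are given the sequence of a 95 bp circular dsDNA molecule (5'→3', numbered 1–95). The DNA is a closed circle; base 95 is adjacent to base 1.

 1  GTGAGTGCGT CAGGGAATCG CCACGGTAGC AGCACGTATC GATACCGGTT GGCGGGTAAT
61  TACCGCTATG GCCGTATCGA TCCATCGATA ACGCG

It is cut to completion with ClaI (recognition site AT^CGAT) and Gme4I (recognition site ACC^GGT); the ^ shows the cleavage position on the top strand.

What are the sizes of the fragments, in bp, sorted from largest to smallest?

ClaI sites (ATCGAT) start at positions 38, 76, 84.
ClaI cuts after base 2 of each site, so after positions 39, 77, 85.
The Gme4I site (ACCGGT) starts at position 44.
Gme4I cuts after base 3 of each site, so after position 46.
Combined cut positions: 39, 46, 77, 85.
Circular molecule, 4 cuts → 4 fragments:
  40–46 → 7 bp
  47–77 → 31 bp
  78–85 → 8 bp
  86–95 then 1–39 → 10 + 39 = 49 bp
Sorted largest to smallest: 49, 31, 8, 7 bp.

49, 31, 8, 7 bp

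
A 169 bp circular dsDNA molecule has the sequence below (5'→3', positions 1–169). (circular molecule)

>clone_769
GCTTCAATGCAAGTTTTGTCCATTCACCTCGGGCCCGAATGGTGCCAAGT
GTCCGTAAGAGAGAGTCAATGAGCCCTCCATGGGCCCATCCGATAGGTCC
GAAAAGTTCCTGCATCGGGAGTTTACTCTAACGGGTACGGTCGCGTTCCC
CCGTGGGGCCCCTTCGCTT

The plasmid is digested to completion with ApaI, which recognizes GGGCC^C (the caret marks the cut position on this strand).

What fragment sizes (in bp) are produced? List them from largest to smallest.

74, 51, 44 bp

ApaI sites (GGGCCC) start at positions 31, 82, 156.
ApaI cuts after base 5 of each site (before the last base), so after positions 35, 86, 160.
Circular molecule, 3 cuts → 3 fragments:
  36–86 → 51 bp
  87–160 → 74 bp
  161–169 then 1–35 → 9 + 35 = 44 bp
Sorted largest to smallest: 74, 51, 44 bp.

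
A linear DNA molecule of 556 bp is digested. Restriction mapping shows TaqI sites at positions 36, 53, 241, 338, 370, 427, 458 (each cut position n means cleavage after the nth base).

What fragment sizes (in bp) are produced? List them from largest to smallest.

188, 98, 97, 57, 36, 32, 31, 17 bp

Linear molecule, 7 cuts → 8 fragments:
  36 − 0 = 36 bp
  53 − 36 = 17 bp
  241 − 53 = 188 bp
  338 − 241 = 97 bp
  370 − 338 = 32 bp
  427 − 370 = 57 bp
  458 − 427 = 31 bp
  556 − 458 = 98 bp
Sorted largest to smallest: 188, 98, 97, 57, 36, 32, 31, 17 bp.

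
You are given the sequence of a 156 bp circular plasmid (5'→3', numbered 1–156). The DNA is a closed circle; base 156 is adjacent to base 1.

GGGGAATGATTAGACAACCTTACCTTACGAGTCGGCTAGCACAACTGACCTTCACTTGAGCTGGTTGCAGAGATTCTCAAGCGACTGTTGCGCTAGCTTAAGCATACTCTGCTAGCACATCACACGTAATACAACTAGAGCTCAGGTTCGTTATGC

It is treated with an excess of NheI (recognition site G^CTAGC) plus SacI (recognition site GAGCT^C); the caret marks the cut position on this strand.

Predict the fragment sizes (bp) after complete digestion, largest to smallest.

57, 49, 31, 19 bp

NheI sites (GCTAGC) start at positions 35, 92, 111.
NheI cuts after the first base of each site, so after positions 35, 92, 111.
The SacI site (GAGCTC) starts at position 138.
SacI cuts after base 5 of each site (before the last base), so after position 142.
Combined cut positions: 35, 92, 111, 142.
Circular molecule, 4 cuts → 4 fragments:
  36–92 → 57 bp
  93–111 → 19 bp
  112–142 → 31 bp
  143–156 then 1–35 → 14 + 35 = 49 bp
Sorted largest to smallest: 57, 49, 31, 19 bp.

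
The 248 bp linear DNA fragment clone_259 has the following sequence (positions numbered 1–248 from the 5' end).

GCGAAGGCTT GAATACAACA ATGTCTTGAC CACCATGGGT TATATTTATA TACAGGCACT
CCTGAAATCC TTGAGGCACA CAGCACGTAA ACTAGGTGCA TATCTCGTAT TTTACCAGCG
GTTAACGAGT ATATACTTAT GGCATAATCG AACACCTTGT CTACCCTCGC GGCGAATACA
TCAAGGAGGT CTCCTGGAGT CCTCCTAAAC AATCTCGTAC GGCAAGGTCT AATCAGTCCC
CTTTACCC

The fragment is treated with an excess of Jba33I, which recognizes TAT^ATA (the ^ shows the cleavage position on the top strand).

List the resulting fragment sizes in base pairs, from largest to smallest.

116, 83, 49 bp

Jba33I sites (TATATA) start at positions 47, 130.
Jba33I cuts after base 3 of each site, so after positions 49, 132.
Linear molecule, 2 cuts → 3 fragments:
  1–49 → 49 bp
  50–132 → 83 bp
  133–248 → 116 bp
Sorted largest to smallest: 116, 83, 49 bp.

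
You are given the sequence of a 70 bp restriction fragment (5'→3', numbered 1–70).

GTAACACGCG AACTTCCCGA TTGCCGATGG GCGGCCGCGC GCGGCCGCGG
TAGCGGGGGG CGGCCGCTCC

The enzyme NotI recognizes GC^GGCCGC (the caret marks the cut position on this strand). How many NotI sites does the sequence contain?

GCGGCCGC occurs starting at positions 31, 41, 60.
NotI cuts at 3 sites.

3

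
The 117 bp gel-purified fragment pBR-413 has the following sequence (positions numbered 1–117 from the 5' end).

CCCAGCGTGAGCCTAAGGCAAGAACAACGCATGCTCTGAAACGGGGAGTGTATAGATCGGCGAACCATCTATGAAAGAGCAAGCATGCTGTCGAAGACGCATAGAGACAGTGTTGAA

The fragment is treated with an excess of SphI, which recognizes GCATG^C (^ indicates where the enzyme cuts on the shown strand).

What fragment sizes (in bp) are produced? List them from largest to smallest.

SphI sites (GCATGC) start at positions 29, 83.
SphI cuts after base 5 of each site (before the last base), so after positions 33, 87.
Linear molecule, 2 cuts → 3 fragments:
  1–33 → 33 bp
  34–87 → 54 bp
  88–117 → 30 bp
Sorted largest to smallest: 54, 33, 30 bp.

54, 33, 30 bp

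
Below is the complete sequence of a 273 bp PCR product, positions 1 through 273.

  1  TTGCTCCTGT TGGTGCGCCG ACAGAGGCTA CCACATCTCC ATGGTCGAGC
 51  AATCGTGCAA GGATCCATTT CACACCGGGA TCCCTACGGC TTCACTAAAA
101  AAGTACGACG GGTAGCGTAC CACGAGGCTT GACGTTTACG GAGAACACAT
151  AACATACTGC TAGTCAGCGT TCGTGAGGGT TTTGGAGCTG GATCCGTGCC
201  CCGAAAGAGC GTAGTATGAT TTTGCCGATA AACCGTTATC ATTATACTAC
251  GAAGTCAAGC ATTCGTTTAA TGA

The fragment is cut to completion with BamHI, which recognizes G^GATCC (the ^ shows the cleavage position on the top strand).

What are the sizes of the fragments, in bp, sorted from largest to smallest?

BamHI sites (GGATCC) start at positions 61, 78, 190.
BamHI cuts after the first base of each site, so after positions 61, 78, 190.
Linear molecule, 3 cuts → 4 fragments:
  1–61 → 61 bp
  62–78 → 17 bp
  79–190 → 112 bp
  191–273 → 83 bp
Sorted largest to smallest: 112, 83, 61, 17 bp.

112, 83, 61, 17 bp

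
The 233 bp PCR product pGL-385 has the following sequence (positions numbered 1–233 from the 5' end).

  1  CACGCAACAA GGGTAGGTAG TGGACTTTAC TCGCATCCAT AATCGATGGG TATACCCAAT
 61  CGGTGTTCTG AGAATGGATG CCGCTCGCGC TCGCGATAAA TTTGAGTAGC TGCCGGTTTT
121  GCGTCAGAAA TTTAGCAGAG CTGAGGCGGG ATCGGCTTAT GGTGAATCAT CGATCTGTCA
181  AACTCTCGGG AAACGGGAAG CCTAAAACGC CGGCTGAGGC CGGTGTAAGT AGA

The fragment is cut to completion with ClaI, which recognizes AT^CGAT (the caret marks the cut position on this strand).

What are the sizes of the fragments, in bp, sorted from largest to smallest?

ClaI sites (ATCGAT) start at positions 42, 169.
ClaI cuts after base 2 of each site, so after positions 43, 170.
Linear molecule, 2 cuts → 3 fragments:
  1–43 → 43 bp
  44–170 → 127 bp
  171–233 → 63 bp
Sorted largest to smallest: 127, 63, 43 bp.

127, 63, 43 bp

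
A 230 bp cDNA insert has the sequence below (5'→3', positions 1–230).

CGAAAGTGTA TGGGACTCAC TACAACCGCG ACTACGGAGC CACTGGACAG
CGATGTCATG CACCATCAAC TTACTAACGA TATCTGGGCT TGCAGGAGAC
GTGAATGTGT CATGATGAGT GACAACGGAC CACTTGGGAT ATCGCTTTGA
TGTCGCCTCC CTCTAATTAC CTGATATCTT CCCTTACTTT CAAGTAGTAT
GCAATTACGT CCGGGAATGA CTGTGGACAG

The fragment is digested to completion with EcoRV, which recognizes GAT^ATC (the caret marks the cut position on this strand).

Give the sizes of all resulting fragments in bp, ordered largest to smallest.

EcoRV sites (GATATC) start at positions 79, 138, 173.
EcoRV cuts after base 3 of each site, so after positions 81, 140, 175.
Linear molecule, 3 cuts → 4 fragments:
  1–81 → 81 bp
  82–140 → 59 bp
  141–175 → 35 bp
  176–230 → 55 bp
Sorted largest to smallest: 81, 59, 55, 35 bp.

81, 59, 55, 35 bp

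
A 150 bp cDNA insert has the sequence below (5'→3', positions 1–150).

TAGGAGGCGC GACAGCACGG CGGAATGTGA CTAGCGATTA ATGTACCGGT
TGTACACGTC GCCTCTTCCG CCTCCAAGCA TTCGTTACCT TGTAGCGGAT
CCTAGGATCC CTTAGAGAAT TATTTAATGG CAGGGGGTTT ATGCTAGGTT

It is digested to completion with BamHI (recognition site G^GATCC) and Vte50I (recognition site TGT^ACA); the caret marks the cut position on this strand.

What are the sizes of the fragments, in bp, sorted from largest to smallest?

53, 45, 44, 8 bp

BamHI sites (GGATCC) start at positions 97, 105.
BamHI cuts after the first base of each site, so after positions 97, 105.
The Vte50I site (TGTACA) starts at position 51.
Vte50I cuts after base 3 of each site, so after position 53.
Combined cut positions: 53, 97, 105.
Linear molecule, 3 cuts → 4 fragments:
  1–53 → 53 bp
  54–97 → 44 bp
  98–105 → 8 bp
  106–150 → 45 bp
Sorted largest to smallest: 53, 45, 44, 8 bp.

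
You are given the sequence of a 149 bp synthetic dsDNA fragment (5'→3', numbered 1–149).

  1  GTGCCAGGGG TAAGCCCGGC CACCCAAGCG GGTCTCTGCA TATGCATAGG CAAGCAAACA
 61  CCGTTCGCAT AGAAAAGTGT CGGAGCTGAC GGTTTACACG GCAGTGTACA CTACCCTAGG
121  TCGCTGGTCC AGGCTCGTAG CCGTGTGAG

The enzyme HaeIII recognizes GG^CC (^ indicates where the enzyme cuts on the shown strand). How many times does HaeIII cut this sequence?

GGCC occurs starting at position 18.
HaeIII cuts at 1 site.

1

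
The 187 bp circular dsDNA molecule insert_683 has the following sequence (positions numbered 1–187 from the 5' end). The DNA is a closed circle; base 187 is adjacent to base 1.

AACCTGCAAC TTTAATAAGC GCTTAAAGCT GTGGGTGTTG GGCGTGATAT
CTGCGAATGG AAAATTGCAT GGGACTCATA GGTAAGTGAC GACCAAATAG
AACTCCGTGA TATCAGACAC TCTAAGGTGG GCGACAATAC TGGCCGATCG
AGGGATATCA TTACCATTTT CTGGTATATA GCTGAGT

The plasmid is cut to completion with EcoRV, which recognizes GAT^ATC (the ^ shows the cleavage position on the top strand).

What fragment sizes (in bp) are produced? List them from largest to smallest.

EcoRV sites (GATATC) start at positions 46, 109, 154.
EcoRV cuts after base 3 of each site, so after positions 48, 111, 156.
Circular molecule, 3 cuts → 3 fragments:
  49–111 → 63 bp
  112–156 → 45 bp
  157–187 then 1–48 → 31 + 48 = 79 bp
Sorted largest to smallest: 79, 63, 45 bp.

79, 63, 45 bp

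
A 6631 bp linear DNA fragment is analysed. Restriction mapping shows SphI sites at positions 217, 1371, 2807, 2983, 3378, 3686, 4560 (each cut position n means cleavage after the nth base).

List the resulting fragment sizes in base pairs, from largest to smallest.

2071, 1436, 1154, 874, 395, 308, 217, 176 bp

Linear molecule, 7 cuts → 8 fragments:
  217 − 0 = 217 bp
  1371 − 217 = 1154 bp
  2807 − 1371 = 1436 bp
  2983 − 2807 = 176 bp
  3378 − 2983 = 395 bp
  3686 − 3378 = 308 bp
  4560 − 3686 = 874 bp
  6631 − 4560 = 2071 bp
Sorted largest to smallest: 2071, 1436, 1154, 874, 395, 308, 217, 176 bp.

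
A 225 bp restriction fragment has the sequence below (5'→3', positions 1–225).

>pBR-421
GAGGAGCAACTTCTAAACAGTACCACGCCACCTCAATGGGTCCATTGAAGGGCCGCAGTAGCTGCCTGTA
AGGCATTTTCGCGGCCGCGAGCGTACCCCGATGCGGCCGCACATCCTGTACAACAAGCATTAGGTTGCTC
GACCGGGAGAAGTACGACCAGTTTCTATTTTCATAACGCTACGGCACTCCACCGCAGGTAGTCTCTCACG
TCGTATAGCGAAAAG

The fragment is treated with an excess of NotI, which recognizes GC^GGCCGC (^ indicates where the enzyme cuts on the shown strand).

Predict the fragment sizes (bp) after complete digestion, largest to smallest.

121, 82, 22 bp

NotI sites (GCGGCCGC) start at positions 81, 103.
NotI cuts after base 2 of each site, so after positions 82, 104.
Linear molecule, 2 cuts → 3 fragments:
  1–82 → 82 bp
  83–104 → 22 bp
  105–225 → 121 bp
Sorted largest to smallest: 121, 82, 22 bp.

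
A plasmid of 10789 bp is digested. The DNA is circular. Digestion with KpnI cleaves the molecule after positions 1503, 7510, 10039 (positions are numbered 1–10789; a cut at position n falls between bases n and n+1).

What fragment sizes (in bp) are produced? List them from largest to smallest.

6007, 2529, 2253 bp

Circular molecule, 3 cuts → 3 fragments:
  7510 − 1503 = 6007 bp
  10039 − 7510 = 2529 bp
  wrap: 10789 − 10039 + 1503 = 2253 bp
Sorted largest to smallest: 6007, 2529, 2253 bp.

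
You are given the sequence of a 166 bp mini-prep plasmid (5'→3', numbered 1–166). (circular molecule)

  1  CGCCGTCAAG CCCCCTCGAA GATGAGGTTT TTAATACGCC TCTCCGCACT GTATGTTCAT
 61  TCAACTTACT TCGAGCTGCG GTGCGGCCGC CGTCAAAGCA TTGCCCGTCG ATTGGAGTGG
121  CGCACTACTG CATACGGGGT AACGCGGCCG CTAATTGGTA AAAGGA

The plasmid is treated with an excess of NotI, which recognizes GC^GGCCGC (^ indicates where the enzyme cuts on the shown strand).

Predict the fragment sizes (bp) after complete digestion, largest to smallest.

105, 61 bp

NotI sites (GCGGCCGC) start at positions 83, 144.
NotI cuts after base 2 of each site, so after positions 84, 145.
Circular molecule, 2 cuts → 2 fragments:
  85–145 → 61 bp
  146–166 then 1–84 → 21 + 84 = 105 bp
Sorted largest to smallest: 105, 61 bp.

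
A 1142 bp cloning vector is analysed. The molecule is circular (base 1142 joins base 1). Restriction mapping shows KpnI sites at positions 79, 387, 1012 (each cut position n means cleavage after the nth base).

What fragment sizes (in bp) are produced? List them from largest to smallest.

625, 308, 209 bp

Circular molecule, 3 cuts → 3 fragments:
  387 − 79 = 308 bp
  1012 − 387 = 625 bp
  wrap: 1142 − 1012 + 79 = 209 bp
Sorted largest to smallest: 625, 308, 209 bp.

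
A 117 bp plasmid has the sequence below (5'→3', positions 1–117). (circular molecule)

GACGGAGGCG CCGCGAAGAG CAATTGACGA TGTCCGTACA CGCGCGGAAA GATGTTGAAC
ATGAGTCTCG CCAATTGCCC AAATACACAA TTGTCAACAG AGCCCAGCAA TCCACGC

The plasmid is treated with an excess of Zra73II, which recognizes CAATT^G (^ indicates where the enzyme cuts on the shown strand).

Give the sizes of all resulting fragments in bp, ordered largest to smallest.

Zra73II sites (CAATTG) start at positions 21, 72, 88.
Zra73II cuts after base 5 of each site (before the last base), so after positions 25, 76, 92.
Circular molecule, 3 cuts → 3 fragments:
  26–76 → 51 bp
  77–92 → 16 bp
  93–117 then 1–25 → 25 + 25 = 50 bp
Sorted largest to smallest: 51, 50, 16 bp.

51, 50, 16 bp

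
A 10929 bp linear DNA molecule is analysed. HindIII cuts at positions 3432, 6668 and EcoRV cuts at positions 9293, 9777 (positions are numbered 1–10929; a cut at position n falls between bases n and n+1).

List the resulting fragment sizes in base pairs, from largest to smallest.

Combined cut positions (sorted): 3432, 6668, 9293, 9777.
Linear molecule, 4 cuts → 5 fragments:
  3432 − 0 = 3432 bp
  6668 − 3432 = 3236 bp
  9293 − 6668 = 2625 bp
  9777 − 9293 = 484 bp
  10929 − 9777 = 1152 bp
Sorted largest to smallest: 3432, 3236, 2625, 1152, 484 bp.

3432, 3236, 2625, 1152, 484 bp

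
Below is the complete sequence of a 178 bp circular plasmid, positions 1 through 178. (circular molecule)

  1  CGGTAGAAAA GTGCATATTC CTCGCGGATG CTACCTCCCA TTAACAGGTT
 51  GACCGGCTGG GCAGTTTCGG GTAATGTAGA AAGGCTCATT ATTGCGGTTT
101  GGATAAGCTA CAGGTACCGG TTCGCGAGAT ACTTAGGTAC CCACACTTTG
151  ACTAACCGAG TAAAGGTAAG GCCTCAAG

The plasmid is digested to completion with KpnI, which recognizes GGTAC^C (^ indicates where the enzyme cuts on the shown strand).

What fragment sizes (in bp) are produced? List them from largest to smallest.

155, 23 bp

KpnI sites (GGTACC) start at positions 113, 136.
KpnI cuts after base 5 of each site (before the last base), so after positions 117, 140.
Circular molecule, 2 cuts → 2 fragments:
  118–140 → 23 bp
  141–178 then 1–117 → 38 + 117 = 155 bp
Sorted largest to smallest: 155, 23 bp.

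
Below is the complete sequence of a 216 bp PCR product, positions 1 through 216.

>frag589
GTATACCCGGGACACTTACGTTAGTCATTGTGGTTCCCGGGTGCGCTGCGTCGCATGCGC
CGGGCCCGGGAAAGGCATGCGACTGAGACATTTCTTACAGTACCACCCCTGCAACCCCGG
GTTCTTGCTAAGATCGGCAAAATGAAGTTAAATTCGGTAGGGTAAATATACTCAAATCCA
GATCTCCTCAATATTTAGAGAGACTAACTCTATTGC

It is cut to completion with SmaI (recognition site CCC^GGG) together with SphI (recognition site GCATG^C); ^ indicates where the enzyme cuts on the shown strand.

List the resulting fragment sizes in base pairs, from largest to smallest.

98, 39, 30, 19, 12, 10, 8 bp

SmaI sites (CCCGGG) start at positions 6, 36, 65, 116.
SmaI cuts after base 3 of each site, so after positions 8, 38, 67, 118.
SphI sites (GCATGC) start at positions 53, 75.
SphI cuts after base 5 of each site (before the last base), so after positions 57, 79.
Combined cut positions: 8, 38, 57, 67, 79, 118.
Linear molecule, 6 cuts → 7 fragments:
  1–8 → 8 bp
  9–38 → 30 bp
  39–57 → 19 bp
  58–67 → 10 bp
  68–79 → 12 bp
  80–118 → 39 bp
  119–216 → 98 bp
Sorted largest to smallest: 98, 39, 30, 19, 12, 10, 8 bp.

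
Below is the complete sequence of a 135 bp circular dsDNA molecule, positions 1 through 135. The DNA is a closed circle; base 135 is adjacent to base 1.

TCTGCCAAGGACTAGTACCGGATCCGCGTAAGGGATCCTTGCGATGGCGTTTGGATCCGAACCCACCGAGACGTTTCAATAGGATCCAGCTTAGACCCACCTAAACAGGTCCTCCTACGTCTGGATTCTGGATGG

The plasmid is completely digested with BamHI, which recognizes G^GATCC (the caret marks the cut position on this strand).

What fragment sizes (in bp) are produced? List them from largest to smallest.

BamHI sites (GGATCC) start at positions 20, 33, 53, 82.
BamHI cuts after the first base of each site, so after positions 20, 33, 53, 82.
Circular molecule, 4 cuts → 4 fragments:
  21–33 → 13 bp
  34–53 → 20 bp
  54–82 → 29 bp
  83–135 then 1–20 → 53 + 20 = 73 bp
Sorted largest to smallest: 73, 29, 20, 13 bp.

73, 29, 20, 13 bp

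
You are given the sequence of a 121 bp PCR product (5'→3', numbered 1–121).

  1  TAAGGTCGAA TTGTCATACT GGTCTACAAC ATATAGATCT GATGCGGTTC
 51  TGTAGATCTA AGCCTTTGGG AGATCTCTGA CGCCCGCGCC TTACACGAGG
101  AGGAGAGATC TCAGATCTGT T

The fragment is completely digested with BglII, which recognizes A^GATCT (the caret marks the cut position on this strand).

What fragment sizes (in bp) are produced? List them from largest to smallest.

35, 35, 19, 17, 8, 7 bp

BglII sites (AGATCT) start at positions 35, 54, 71, 106, 113.
BglII cuts after the first base of each site, so after positions 35, 54, 71, 106, 113.
Linear molecule, 5 cuts → 6 fragments:
  1–35 → 35 bp
  36–54 → 19 bp
  55–71 → 17 bp
  72–106 → 35 bp
  107–113 → 7 bp
  114–121 → 8 bp
Sorted largest to smallest: 35, 35, 19, 17, 8, 7 bp.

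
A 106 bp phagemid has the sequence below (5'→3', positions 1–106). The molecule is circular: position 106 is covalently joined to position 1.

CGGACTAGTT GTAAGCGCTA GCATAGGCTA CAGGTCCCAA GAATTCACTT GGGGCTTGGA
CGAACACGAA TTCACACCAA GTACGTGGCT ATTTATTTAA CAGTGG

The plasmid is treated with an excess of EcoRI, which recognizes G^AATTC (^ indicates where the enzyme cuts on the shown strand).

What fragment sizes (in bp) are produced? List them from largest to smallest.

EcoRI sites (GAATTC) start at positions 41, 68.
EcoRI cuts after the first base of each site, so after positions 41, 68.
Circular molecule, 2 cuts → 2 fragments:
  42–68 → 27 bp
  69–106 then 1–41 → 38 + 41 = 79 bp
Sorted largest to smallest: 79, 27 bp.

79, 27 bp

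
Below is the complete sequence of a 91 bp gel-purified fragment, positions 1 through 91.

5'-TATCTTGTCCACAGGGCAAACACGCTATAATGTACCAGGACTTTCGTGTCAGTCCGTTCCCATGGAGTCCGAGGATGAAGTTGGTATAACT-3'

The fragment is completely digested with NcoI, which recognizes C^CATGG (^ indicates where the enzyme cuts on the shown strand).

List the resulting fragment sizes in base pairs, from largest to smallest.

60, 31 bp

The NcoI site (CCATGG) starts at position 60.
NcoI cuts after the first base of each site, so after position 60.
Linear molecule, 1 cut → 2 fragments:
  1–60 → 60 bp
  61–91 → 31 bp
Sorted largest to smallest: 60, 31 bp.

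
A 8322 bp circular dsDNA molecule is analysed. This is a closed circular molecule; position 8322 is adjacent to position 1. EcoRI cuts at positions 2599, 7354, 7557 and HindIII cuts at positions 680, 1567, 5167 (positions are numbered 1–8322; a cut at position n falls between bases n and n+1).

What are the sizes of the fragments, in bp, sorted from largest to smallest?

Combined cut positions (sorted): 680, 1567, 2599, 5167, 7354, 7557.
Circular molecule, 6 cuts → 6 fragments:
  1567 − 680 = 887 bp
  2599 − 1567 = 1032 bp
  5167 − 2599 = 2568 bp
  7354 − 5167 = 2187 bp
  7557 − 7354 = 203 bp
  wrap: 8322 − 7557 + 680 = 1445 bp
Sorted largest to smallest: 2568, 2187, 1445, 1032, 887, 203 bp.

2568, 2187, 1445, 1032, 887, 203 bp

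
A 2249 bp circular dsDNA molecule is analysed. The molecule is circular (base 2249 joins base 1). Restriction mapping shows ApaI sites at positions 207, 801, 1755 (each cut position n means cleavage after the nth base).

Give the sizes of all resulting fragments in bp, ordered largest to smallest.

954, 701, 594 bp

Circular molecule, 3 cuts → 3 fragments:
  801 − 207 = 594 bp
  1755 − 801 = 954 bp
  wrap: 2249 − 1755 + 207 = 701 bp
Sorted largest to smallest: 954, 701, 594 bp.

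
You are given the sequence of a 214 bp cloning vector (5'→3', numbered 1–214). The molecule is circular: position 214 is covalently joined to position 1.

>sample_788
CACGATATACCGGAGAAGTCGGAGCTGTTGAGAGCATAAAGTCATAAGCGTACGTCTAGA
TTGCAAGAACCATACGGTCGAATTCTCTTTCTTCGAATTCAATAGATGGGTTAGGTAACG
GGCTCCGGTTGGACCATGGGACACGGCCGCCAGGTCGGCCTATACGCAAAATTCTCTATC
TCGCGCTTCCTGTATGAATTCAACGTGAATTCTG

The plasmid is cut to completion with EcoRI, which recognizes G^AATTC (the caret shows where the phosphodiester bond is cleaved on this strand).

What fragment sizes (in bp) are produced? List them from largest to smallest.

EcoRI sites (GAATTC) start at positions 80, 95, 196, 207.
EcoRI cuts after the first base of each site, so after positions 80, 95, 196, 207.
Circular molecule, 4 cuts → 4 fragments:
  81–95 → 15 bp
  96–196 → 101 bp
  197–207 → 11 bp
  208–214 then 1–80 → 7 + 80 = 87 bp
Sorted largest to smallest: 101, 87, 15, 11 bp.

101, 87, 15, 11 bp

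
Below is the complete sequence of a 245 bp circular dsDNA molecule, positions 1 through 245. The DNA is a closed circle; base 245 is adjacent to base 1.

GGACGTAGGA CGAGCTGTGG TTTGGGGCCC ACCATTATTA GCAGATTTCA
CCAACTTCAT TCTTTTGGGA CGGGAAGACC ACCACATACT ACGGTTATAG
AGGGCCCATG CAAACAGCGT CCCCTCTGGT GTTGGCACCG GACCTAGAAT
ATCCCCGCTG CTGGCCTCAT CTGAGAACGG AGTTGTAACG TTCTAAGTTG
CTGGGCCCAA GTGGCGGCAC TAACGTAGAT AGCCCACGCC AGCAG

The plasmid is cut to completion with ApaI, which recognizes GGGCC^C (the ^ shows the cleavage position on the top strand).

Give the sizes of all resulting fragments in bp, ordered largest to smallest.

ApaI sites (GGGCCC) start at positions 25, 102, 203.
ApaI cuts after base 5 of each site (before the last base), so after positions 29, 106, 207.
Circular molecule, 3 cuts → 3 fragments:
  30–106 → 77 bp
  107–207 → 101 bp
  208–245 then 1–29 → 38 + 29 = 67 bp
Sorted largest to smallest: 101, 77, 67 bp.

101, 77, 67 bp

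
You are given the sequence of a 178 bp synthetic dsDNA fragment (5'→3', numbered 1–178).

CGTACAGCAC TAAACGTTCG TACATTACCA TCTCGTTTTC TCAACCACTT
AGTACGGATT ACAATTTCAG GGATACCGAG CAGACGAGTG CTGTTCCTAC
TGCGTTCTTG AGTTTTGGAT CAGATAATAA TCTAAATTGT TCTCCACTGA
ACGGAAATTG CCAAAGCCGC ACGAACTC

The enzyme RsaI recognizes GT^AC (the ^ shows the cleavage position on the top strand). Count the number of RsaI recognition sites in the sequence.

GTAC occurs starting at positions 2, 20, 52.
RsaI cuts at 3 sites.

3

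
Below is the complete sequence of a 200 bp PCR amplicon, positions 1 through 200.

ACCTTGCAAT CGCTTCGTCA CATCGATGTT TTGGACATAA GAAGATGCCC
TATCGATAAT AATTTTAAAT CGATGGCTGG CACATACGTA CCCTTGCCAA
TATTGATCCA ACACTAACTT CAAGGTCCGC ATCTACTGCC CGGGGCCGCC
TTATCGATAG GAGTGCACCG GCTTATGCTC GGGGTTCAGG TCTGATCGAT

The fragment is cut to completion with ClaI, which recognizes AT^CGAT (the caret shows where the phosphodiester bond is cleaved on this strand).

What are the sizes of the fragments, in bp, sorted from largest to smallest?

ClaI sites (ATCGAT) start at positions 22, 52, 69, 153, 195.
ClaI cuts after base 2 of each site, so after positions 23, 53, 70, 154, 196.
Linear molecule, 5 cuts → 6 fragments:
  1–23 → 23 bp
  24–53 → 30 bp
  54–70 → 17 bp
  71–154 → 84 bp
  155–196 → 42 bp
  197–200 → 4 bp
Sorted largest to smallest: 84, 42, 30, 23, 17, 4 bp.

84, 42, 30, 23, 17, 4 bp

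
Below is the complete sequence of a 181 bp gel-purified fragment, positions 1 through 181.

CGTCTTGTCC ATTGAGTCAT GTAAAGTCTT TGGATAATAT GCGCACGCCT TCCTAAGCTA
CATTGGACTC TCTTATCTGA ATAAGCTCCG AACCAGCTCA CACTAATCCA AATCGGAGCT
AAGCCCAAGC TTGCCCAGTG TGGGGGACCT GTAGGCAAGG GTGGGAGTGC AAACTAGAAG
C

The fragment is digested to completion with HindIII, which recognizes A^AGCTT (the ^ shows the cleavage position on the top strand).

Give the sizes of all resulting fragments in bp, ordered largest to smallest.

The HindIII site (AAGCTT) starts at position 127.
HindIII cuts after the first base of each site, so after position 127.
Linear molecule, 1 cut → 2 fragments:
  1–127 → 127 bp
  128–181 → 54 bp
Sorted largest to smallest: 127, 54 bp.

127, 54 bp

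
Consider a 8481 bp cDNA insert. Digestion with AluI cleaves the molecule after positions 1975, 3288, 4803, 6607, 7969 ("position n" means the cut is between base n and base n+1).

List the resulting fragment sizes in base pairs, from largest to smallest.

1975, 1804, 1515, 1362, 1313, 512 bp

Linear molecule, 5 cuts → 6 fragments:
  1975 − 0 = 1975 bp
  3288 − 1975 = 1313 bp
  4803 − 3288 = 1515 bp
  6607 − 4803 = 1804 bp
  7969 − 6607 = 1362 bp
  8481 − 7969 = 512 bp
Sorted largest to smallest: 1975, 1804, 1515, 1362, 1313, 512 bp.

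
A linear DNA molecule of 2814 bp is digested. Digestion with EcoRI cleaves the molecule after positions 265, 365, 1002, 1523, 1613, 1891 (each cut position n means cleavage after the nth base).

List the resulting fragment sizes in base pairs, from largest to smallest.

Linear molecule, 6 cuts → 7 fragments:
  265 − 0 = 265 bp
  365 − 265 = 100 bp
  1002 − 365 = 637 bp
  1523 − 1002 = 521 bp
  1613 − 1523 = 90 bp
  1891 − 1613 = 278 bp
  2814 − 1891 = 923 bp
Sorted largest to smallest: 923, 637, 521, 278, 265, 100, 90 bp.

923, 637, 521, 278, 265, 100, 90 bp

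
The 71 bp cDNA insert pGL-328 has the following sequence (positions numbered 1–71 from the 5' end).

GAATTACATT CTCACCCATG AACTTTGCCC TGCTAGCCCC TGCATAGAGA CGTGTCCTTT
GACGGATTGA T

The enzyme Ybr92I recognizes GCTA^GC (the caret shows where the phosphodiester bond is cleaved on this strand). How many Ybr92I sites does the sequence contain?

GCTAGC occurs starting at position 32.
Ybr92I cuts at 1 site.

1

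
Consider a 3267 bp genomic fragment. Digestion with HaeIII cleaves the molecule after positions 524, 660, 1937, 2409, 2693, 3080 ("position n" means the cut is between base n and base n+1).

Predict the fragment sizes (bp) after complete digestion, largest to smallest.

1277, 524, 472, 387, 284, 187, 136 bp

Linear molecule, 6 cuts → 7 fragments:
  524 − 0 = 524 bp
  660 − 524 = 136 bp
  1937 − 660 = 1277 bp
  2409 − 1937 = 472 bp
  2693 − 2409 = 284 bp
  3080 − 2693 = 387 bp
  3267 − 3080 = 187 bp
Sorted largest to smallest: 1277, 524, 472, 387, 284, 187, 136 bp.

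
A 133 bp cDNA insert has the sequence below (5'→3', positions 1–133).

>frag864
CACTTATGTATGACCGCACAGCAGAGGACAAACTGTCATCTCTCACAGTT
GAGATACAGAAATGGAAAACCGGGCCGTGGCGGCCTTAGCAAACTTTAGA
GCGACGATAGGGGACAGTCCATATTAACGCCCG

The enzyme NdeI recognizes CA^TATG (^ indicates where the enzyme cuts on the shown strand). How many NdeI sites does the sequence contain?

No occurrence of CATATG is present in the sequence.
NdeI does not cut: 0 sites.

0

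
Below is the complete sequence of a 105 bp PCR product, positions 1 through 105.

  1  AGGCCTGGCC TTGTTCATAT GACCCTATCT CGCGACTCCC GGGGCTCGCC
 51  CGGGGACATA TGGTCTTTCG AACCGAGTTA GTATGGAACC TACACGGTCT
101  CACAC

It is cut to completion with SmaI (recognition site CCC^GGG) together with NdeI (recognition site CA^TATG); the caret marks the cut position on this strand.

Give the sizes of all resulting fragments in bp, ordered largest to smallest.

47, 23, 17, 11, 7 bp

SmaI sites (CCCGGG) start at positions 38, 49.
SmaI cuts after base 3 of each site, so after positions 40, 51.
NdeI sites (CATATG) start at positions 16, 57.
NdeI cuts after base 2 of each site, so after positions 17, 58.
Combined cut positions: 17, 40, 51, 58.
Linear molecule, 4 cuts → 5 fragments:
  1–17 → 17 bp
  18–40 → 23 bp
  41–51 → 11 bp
  52–58 → 7 bp
  59–105 → 47 bp
Sorted largest to smallest: 47, 23, 17, 11, 7 bp.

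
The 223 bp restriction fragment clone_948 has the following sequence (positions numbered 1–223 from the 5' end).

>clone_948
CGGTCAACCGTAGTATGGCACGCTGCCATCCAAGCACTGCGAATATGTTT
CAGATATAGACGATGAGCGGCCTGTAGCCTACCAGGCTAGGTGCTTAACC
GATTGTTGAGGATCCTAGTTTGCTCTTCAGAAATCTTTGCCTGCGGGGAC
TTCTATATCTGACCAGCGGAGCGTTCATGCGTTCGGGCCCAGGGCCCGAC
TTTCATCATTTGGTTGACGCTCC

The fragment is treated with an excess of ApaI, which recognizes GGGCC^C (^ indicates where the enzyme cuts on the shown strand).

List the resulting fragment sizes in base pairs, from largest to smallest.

189, 27, 7 bp

ApaI sites (GGGCCC) start at positions 185, 192.
ApaI cuts after base 5 of each site (before the last base), so after positions 189, 196.
Linear molecule, 2 cuts → 3 fragments:
  1–189 → 189 bp
  190–196 → 7 bp
  197–223 → 27 bp
Sorted largest to smallest: 189, 27, 7 bp.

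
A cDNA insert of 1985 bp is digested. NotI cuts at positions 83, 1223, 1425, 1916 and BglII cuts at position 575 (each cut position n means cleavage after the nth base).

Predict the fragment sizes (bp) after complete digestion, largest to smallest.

648, 492, 491, 202, 83, 69 bp

Combined cut positions (sorted): 83, 575, 1223, 1425, 1916.
Linear molecule, 5 cuts → 6 fragments:
  83 − 0 = 83 bp
  575 − 83 = 492 bp
  1223 − 575 = 648 bp
  1425 − 1223 = 202 bp
  1916 − 1425 = 491 bp
  1985 − 1916 = 69 bp
Sorted largest to smallest: 648, 492, 491, 202, 83, 69 bp.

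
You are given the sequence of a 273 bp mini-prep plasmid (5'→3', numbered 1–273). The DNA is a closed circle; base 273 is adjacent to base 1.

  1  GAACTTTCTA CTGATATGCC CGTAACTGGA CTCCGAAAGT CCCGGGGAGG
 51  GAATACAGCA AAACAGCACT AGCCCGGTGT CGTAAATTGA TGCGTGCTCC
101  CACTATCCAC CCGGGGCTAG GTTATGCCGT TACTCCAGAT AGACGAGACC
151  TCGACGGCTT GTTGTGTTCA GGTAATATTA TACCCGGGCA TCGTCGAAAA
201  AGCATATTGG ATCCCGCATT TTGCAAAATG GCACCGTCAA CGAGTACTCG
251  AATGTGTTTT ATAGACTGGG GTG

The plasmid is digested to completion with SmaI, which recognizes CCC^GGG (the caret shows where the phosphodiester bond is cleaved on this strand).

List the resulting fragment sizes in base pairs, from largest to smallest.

131, 73, 69 bp

SmaI sites (CCCGGG) start at positions 41, 110, 183.
SmaI cuts after base 3 of each site, so after positions 43, 112, 185.
Circular molecule, 3 cuts → 3 fragments:
  44–112 → 69 bp
  113–185 → 73 bp
  186–273 then 1–43 → 88 + 43 = 131 bp
Sorted largest to smallest: 131, 73, 69 bp.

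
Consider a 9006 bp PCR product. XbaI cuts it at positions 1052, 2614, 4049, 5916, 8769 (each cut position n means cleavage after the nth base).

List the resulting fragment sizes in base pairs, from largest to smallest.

2853, 1867, 1562, 1435, 1052, 237 bp

Linear molecule, 5 cuts → 6 fragments:
  1052 − 0 = 1052 bp
  2614 − 1052 = 1562 bp
  4049 − 2614 = 1435 bp
  5916 − 4049 = 1867 bp
  8769 − 5916 = 2853 bp
  9006 − 8769 = 237 bp
Sorted largest to smallest: 2853, 1867, 1562, 1435, 1052, 237 bp.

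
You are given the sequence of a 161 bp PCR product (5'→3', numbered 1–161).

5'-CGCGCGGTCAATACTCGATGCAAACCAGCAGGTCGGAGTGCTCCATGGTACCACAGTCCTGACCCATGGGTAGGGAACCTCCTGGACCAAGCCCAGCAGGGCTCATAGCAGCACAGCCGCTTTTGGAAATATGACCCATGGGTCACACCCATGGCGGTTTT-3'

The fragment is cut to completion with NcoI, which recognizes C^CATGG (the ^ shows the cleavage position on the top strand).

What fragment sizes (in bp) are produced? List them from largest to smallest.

NcoI sites (CCATGG) start at positions 43, 64, 136, 149.
NcoI cuts after the first base of each site, so after positions 43, 64, 136, 149.
Linear molecule, 4 cuts → 5 fragments:
  1–43 → 43 bp
  44–64 → 21 bp
  65–136 → 72 bp
  137–149 → 13 bp
  150–161 → 12 bp
Sorted largest to smallest: 72, 43, 21, 13, 12 bp.

72, 43, 21, 13, 12 bp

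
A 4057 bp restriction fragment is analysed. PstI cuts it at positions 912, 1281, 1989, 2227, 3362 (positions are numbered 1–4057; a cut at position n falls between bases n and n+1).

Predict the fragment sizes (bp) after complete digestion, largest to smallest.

1135, 912, 708, 695, 369, 238 bp

Linear molecule, 5 cuts → 6 fragments:
  912 − 0 = 912 bp
  1281 − 912 = 369 bp
  1989 − 1281 = 708 bp
  2227 − 1989 = 238 bp
  3362 − 2227 = 1135 bp
  4057 − 3362 = 695 bp
Sorted largest to smallest: 1135, 912, 708, 695, 369, 238 bp.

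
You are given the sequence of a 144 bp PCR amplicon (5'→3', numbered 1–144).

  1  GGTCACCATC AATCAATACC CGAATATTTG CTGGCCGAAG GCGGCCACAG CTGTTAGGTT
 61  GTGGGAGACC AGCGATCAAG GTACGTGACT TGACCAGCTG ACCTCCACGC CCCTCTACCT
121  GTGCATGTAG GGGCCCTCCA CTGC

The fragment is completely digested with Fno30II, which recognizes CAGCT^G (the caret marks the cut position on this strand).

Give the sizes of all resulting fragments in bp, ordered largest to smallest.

Fno30II sites (CAGCTG) start at positions 48, 95.
Fno30II cuts after base 5 of each site (before the last base), so after positions 52, 99.
Linear molecule, 2 cuts → 3 fragments:
  1–52 → 52 bp
  53–99 → 47 bp
  100–144 → 45 bp
Sorted largest to smallest: 52, 47, 45 bp.

52, 47, 45 bp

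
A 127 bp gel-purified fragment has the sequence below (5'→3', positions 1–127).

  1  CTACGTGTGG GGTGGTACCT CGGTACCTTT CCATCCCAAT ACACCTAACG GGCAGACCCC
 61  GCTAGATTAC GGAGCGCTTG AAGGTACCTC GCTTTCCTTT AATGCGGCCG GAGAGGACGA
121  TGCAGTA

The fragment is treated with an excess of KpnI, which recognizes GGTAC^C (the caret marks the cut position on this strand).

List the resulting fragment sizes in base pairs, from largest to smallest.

61, 40, 18, 8 bp

KpnI sites (GGTACC) start at positions 14, 22, 83.
KpnI cuts after base 5 of each site (before the last base), so after positions 18, 26, 87.
Linear molecule, 3 cuts → 4 fragments:
  1–18 → 18 bp
  19–26 → 8 bp
  27–87 → 61 bp
  88–127 → 40 bp
Sorted largest to smallest: 61, 40, 18, 8 bp.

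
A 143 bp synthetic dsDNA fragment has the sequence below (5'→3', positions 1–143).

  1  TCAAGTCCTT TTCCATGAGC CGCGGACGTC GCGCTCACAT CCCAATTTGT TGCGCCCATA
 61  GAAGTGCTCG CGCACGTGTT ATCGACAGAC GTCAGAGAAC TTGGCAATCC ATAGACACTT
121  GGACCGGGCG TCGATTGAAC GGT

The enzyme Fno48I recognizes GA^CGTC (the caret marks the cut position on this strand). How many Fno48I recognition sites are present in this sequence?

2

GACGTC occurs starting at positions 25, 88.
Fno48I cuts at 2 sites.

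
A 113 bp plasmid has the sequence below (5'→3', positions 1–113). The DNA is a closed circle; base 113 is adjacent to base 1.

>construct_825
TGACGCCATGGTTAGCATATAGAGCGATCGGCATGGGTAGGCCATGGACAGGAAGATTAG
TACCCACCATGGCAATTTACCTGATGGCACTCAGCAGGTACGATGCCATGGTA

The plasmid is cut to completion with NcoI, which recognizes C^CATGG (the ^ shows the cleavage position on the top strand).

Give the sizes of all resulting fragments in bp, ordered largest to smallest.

39, 36, 25, 13 bp

NcoI sites (CCATGG) start at positions 6, 42, 67, 106.
NcoI cuts after the first base of each site, so after positions 6, 42, 67, 106.
Circular molecule, 4 cuts → 4 fragments:
  7–42 → 36 bp
  43–67 → 25 bp
  68–106 → 39 bp
  107–113 then 1–6 → 7 + 6 = 13 bp
Sorted largest to smallest: 39, 36, 25, 13 bp.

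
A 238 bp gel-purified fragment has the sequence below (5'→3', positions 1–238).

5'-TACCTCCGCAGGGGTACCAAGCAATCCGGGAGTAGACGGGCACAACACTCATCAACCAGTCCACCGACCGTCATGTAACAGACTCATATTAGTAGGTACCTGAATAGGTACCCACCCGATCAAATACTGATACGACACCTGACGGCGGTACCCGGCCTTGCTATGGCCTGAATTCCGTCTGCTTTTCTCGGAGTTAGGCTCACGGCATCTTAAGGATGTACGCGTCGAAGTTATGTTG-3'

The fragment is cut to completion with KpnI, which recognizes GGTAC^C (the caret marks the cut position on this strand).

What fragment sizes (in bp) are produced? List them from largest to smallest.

87, 82, 40, 17, 12 bp

KpnI sites (GGTACC) start at positions 13, 95, 107, 147.
KpnI cuts after base 5 of each site (before the last base), so after positions 17, 99, 111, 151.
Linear molecule, 4 cuts → 5 fragments:
  1–17 → 17 bp
  18–99 → 82 bp
  100–111 → 12 bp
  112–151 → 40 bp
  152–238 → 87 bp
Sorted largest to smallest: 87, 82, 40, 17, 12 bp.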